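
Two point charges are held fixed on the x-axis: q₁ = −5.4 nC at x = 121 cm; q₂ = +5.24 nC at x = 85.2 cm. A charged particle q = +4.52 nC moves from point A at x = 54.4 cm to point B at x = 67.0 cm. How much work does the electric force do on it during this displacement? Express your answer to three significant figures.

The work done by the electric force is W_field = −ΔU = −q(V_B − V_A) = q(V_A − V_B).
At A: distances to the source charges are 0.666 m, 0.308 m; V_A = Σ kqᵢ/rᵢ = 80.1 V.
At B: distances to the source charges are 0.540 m, 0.182 m; V_B = Σ kqᵢ/rᵢ = 169 V.
ΔV = V_B − V_A = 88.9 V.
W_field = −qΔV = −(4.52×10⁻⁹ C)(88.9 V) = -4.02×10⁻⁷ J.

-4.02×10⁻⁷ J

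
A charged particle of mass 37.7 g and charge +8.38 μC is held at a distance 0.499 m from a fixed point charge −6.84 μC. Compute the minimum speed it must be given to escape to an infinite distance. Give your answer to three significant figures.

To just escape, total mechanical energy must reach zero at infinity: ½mv²_min + U = 0, so ½mv²_min = −U = |kQq|/r.
|U| = |kQq|/r = (8.99×10⁹ N·m²/C²)(6.84×10⁻⁶)(8.38×10⁻⁶)/(0.499) = 1.03 J.
v_min = √(2|U|/m) = √(2·1.03/0.0377) = 7.40 m/s.

7.40 m/s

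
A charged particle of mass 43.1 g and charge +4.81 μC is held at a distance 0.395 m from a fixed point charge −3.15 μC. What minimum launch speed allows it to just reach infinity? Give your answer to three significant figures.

To just escape, total mechanical energy must reach zero at infinity: ½mv²_min + U = 0, so ½mv²_min = −U = |kQq|/r.
|U| = |kQq|/r = (8.99×10⁹ N·m²/C²)(3.15×10⁻⁶)(4.81×10⁻⁶)/(0.395) = 0.345 J.
v_min = √(2|U|/m) = √(2·0.345/0.0431) = 4.00 m/s.

4.00 m/s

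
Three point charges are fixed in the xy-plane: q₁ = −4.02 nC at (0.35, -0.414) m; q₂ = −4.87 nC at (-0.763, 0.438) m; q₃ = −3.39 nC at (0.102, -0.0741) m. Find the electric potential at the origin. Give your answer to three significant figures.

-358 V

The total potential is the scalar sum of each charge's contribution, V = Σ kqᵢ/rᵢ.
Distances from the field point to each charge: r₁ = 0.542 m, r₂ = 0.880 m, r₃ = 0.126 m.
V = k[(-4.02×10⁻⁹)/(0.542) + (-4.87×10⁻⁹)/(0.880) + (-3.39×10⁻⁹)/(0.126)] = -358 V.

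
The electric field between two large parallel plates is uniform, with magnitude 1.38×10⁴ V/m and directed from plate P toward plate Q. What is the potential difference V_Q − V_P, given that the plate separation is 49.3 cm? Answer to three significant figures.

-6800 V

In a uniform field, potential decreases in the direction of E: ΔV = −E·d for a displacement d parallel to E.
Going from P to Q is a displacement of 49.3 cm along the field, so V_Q − V_P = −Ed = -6800 V.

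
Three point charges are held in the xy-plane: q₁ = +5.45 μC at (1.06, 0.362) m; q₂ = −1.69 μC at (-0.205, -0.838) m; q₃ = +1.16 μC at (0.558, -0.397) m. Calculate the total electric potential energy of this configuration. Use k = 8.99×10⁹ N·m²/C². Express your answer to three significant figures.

The assembly work is the sum of pairwise potential energies, U = Σ_{i<j} kqᵢqⱼ/rᵢⱼ.
Pair separations: r₁₂ = 1.74 m, r₁₃ = 0.910 m, r₂₃ = 0.881 m.
U = (-0.0475) + (0.0625) + (-0.0200) = -5.03×10⁻³ J.

-5.03×10⁻³ J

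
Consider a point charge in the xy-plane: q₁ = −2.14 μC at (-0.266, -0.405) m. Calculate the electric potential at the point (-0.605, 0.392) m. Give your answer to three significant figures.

-2.22×10⁴ V

Electric potential is a scalar, so the contributions from each charge add algebraically: V = Σ kqᵢ/rᵢ.
Distances from the field point to each charge: r₁ = 0.866 m.
V = k[(-2.14×10⁻⁶)/(0.866)] = -2.22×10⁴ V.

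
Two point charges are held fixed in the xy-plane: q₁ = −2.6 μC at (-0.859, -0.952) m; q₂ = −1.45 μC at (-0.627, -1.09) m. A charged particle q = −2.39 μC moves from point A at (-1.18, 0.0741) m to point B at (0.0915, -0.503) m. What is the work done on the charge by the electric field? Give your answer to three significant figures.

The work done by the electric force is W_field = −ΔU = −q(V_B − V_A) = q(V_A − V_B).
At A: distances to the source charges are 1.08 m, 1.29 m; V_A = Σ kqᵢ/rᵢ = -3.19×10⁴ V.
At B: distances to the source charges are 1.05 m, 0.928 m; V_B = Σ kqᵢ/rᵢ = -3.63×10⁴ V.
ΔV = V_B − V_A = -4430 V.
W_field = −qΔV = −(-2.39×10⁻⁶ C)(-4430 V) = -0.0106 J.

-0.0106 J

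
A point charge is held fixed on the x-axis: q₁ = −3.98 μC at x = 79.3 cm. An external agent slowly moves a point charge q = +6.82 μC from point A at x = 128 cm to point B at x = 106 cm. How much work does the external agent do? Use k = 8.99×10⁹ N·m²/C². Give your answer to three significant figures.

For quasistatic motion the external work equals the change in potential energy: W_ext = qΔV = q(V_B − V_A).
At A: distance to the source charge is 0.487 m; V_A = kq₁/r = -7.35×10⁴ V.
At B: distance to the source charge is 0.267 m; V_B = kq₁/r = -1.34×10⁵ V.
ΔV = V_B − V_A = -6.05×10⁴ V.
W_ext = qΔV = (6.82×10⁻⁶ C)(-6.05×10⁴ V) = -0.413 J.

-0.413 J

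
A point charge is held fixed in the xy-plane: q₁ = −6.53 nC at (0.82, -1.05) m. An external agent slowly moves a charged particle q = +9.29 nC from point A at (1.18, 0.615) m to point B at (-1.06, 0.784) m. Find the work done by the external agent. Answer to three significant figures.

1.13×10⁻⁷ J

For quasistatic motion the external work equals the change in potential energy: W_ext = qΔV = q(V_B − V_A).
At A: distance to the source charge is 1.70 m; V_A = kq₁/r = -34.5 V.
At B: distance to the source charge is 2.63 m; V_B = kq₁/r = -22.4 V.
ΔV = V_B − V_A = 12.1 V.
W_ext = qΔV = (9.29×10⁻⁹ C)(12.1 V) = 1.13×10⁻⁷ J.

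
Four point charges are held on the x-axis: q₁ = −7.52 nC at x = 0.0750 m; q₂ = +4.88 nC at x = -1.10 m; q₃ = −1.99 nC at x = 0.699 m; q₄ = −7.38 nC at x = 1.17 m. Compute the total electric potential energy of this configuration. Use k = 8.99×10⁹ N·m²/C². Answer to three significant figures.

The assembly work is the sum of pairwise potential energies, U = Σ_{i<j} kqᵢqⱼ/rᵢⱼ.
Pair separations: r₁₂ = 1.18 m, r₁₃ = 0.624 m, r₁₄ = 1.09 m, r₂₃ = 1.80 m, r₂₄ = 2.27 m, r₃₄ = 0.471 m.
Summing all 6 pair terms gives U = 4.80×10⁻⁷ J.

4.80×10⁻⁷ J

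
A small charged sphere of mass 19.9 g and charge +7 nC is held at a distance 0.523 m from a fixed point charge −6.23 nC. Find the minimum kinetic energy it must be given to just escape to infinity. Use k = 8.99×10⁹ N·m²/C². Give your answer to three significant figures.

To just escape, total mechanical energy must reach zero at infinity: ½mv²_min + U = 0, so ½mv²_min = −U = |kQq|/r.
|U| = |kQq|/r = (8.99×10⁹ N·m²/C²)(6.23×10⁻⁹)(7.00×10⁻⁹)/(0.523) = 7.50×10⁻⁷ J.

7.50×10⁻⁷ J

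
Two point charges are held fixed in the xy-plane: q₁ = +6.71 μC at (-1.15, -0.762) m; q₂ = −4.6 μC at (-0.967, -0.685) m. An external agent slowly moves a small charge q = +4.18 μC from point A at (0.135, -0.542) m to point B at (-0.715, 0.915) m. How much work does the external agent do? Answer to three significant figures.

For quasistatic motion the external work equals the change in potential energy: W_ext = qΔV = q(V_B − V_A).
At A: distances to the source charges are 1.30 m, 1.11 m; V_A = Σ kqᵢ/rᵢ = 9060 V.
At B: distances to the source charges are 1.73 m, 1.62 m; V_B = Σ kqᵢ/rᵢ = 9290 V.
ΔV = V_B − V_A = 231 V.
W_ext = qΔV = (4.18×10⁻⁶ C)(231 V) = 9.64×10⁻⁴ J.

9.64×10⁻⁴ J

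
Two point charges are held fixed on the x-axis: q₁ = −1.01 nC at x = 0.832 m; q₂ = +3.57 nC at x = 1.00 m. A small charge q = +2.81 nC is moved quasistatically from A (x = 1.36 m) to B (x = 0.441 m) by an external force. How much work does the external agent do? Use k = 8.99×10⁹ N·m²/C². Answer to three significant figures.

-1.06×10⁻⁷ J

For quasistatic motion the external work equals the change in potential energy: W_ext = qΔV = q(V_B − V_A).
At A: distances to the source charges are 0.528 m, 0.360 m; V_A = Σ kqᵢ/rᵢ = 72.0 V.
At B: distances to the source charges are 0.391 m, 0.559 m; V_B = Σ kqᵢ/rᵢ = 34.2 V.
ΔV = V_B − V_A = -37.8 V.
W_ext = qΔV = (2.81×10⁻⁹ C)(-37.8 V) = -1.06×10⁻⁷ J.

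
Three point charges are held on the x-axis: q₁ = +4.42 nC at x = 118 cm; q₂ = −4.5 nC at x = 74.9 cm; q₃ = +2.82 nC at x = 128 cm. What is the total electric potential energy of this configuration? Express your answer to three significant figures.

The work to assemble the configuration equals its total potential energy, U = Σ kqᵢqⱼ/rᵢⱼ over all pairs.
Pair separations: r₁₂ = 0.431 m, r₁₃ = 0.100 m, r₂₃ = 0.531 m.
U = (-4.15×10⁻⁷) + (1.12×10⁻⁶) + (-2.15×10⁻⁷) = 4.91×10⁻⁷ J.

4.91×10⁻⁷ J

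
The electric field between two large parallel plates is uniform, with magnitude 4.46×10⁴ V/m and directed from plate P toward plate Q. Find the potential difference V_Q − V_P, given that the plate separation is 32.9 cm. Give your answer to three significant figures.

-1.47×10⁴ V

In a uniform field, potential decreases in the direction of E: ΔV = −E·d for a displacement d parallel to E.
Going from P to Q is a displacement of 32.9 cm along the field, so V_Q − V_P = −Ed = -1.47×10⁴ V.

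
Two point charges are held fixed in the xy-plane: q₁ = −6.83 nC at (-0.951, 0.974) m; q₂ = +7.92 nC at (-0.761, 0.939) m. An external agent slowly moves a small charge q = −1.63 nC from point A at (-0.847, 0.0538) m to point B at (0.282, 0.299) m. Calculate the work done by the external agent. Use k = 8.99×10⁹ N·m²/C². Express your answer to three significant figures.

-1.22×10⁻⁹ J

For quasistatic motion the external work equals the change in potential energy: W_ext = qΔV = q(V_B − V_A).
At A: distances to the source charges are 0.926 m, 0.889 m; V_A = Σ kqᵢ/rᵢ = 13.8 V.
At B: distances to the source charges are 1.41 m, 1.22 m; V_B = Σ kqᵢ/rᵢ = 14.5 V.
ΔV = V_B − V_A = 0.750 V.
W_ext = qΔV = (-1.63×10⁻⁹ C)(0.750 V) = -1.22×10⁻⁹ J.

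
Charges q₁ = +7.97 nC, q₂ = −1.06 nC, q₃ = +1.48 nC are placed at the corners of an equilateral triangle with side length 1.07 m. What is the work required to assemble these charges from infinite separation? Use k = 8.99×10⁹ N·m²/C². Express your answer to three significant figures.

1.49×10⁻⁸ J

The assembly work is the sum of pairwise potential energies, U = Σ_{i<j} kqᵢqⱼ/rᵢⱼ.
All three pair separations equal the side length, 1.07 m.
U = (-7.10×10⁻⁸) + (9.91×10⁻⁸) + (-1.32×10⁻⁸) = 1.49×10⁻⁸ J.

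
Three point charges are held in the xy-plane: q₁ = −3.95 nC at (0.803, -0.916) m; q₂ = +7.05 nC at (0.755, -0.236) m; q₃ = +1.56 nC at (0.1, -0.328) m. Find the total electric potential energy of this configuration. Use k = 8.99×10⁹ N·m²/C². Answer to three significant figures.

-2.78×10⁻⁷ J

The assembly work is the sum of pairwise potential energies, U = Σ_{i<j} kqᵢqⱼ/rᵢⱼ.
Pair separations: r₁₂ = 0.682 m, r₁₃ = 0.916 m, r₂₃ = 0.661 m.
U = (-3.67×10⁻⁷) + (-6.04×10⁻⁸) + (1.49×10⁻⁷) = -2.78×10⁻⁷ J.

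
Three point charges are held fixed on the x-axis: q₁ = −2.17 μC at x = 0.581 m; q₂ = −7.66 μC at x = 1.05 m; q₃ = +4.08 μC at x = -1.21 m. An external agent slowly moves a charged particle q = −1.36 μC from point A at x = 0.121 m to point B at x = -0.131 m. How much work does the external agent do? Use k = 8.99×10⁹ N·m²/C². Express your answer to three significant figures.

For quasistatic motion the external work equals the change in potential energy: W_ext = qΔV = q(V_B − V_A).
At A: distances to the source charges are 0.460 m, 0.929 m, 1.33 m; V_A = Σ kqᵢ/rᵢ = -8.90×10⁴ V.
At B: distances to the source charges are 0.712 m, 1.18 m, 1.08 m; V_B = Σ kqᵢ/rᵢ = -5.17×10⁴ V.
ΔV = V_B − V_A = 3.73×10⁴ V.
W_ext = qΔV = (-1.36×10⁻⁶ C)(3.73×10⁴ V) = -0.0507 J.

-0.0507 J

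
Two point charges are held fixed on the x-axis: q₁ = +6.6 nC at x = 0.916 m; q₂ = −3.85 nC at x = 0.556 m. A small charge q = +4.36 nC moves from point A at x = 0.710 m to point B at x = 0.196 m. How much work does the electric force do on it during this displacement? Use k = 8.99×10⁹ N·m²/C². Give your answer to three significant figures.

The work done by the electric force is W_field = −ΔU = −q(V_B − V_A) = q(V_A − V_B).
At A: distances to the source charges are 0.206 m, 0.154 m; V_A = Σ kqᵢ/rᵢ = 63.3 V.
At B: distances to the source charges are 0.720 m, 0.360 m; V_B = Σ kqᵢ/rᵢ = -13.7 V.
ΔV = V_B − V_A = -77.0 V.
W_field = −qΔV = −(4.36×10⁻⁹ C)(-77.0 V) = 3.36×10⁻⁷ J.

3.36×10⁻⁷ J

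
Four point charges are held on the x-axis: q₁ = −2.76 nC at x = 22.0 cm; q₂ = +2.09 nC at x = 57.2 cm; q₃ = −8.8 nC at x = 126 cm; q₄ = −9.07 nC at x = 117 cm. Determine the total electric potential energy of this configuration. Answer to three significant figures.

7.75×10⁻⁶ J

The work to assemble the configuration equals its total potential energy, U = Σ kqᵢqⱼ/rᵢⱼ over all pairs.
Pair separations: r₁₂ = 0.352 m, r₁₃ = 1.04 m, r₁₄ = 0.950 m, r₂₃ = 0.688 m, r₂₄ = 0.598 m, r₃₄ = 0.0900 m.
Summing all 6 pair terms gives U = 7.75×10⁻⁶ J.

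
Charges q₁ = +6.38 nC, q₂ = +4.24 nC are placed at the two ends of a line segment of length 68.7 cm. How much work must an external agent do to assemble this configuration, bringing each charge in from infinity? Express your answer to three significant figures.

The work to assemble the configuration equals its total potential energy, U = Σ kqᵢqⱼ/rᵢⱼ over all pairs.
The separation is r = 0.687 m.
U = (3.54×10⁻⁷) = 3.54×10⁻⁷ J.

3.54×10⁻⁷ J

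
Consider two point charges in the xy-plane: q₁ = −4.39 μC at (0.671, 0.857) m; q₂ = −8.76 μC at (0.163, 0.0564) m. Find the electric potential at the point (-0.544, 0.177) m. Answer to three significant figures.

-1.38×10⁵ V

The total potential is the scalar sum of each charge's contribution, V = Σ kqᵢ/rᵢ.
Distances from the field point to each charge: r₁ = 1.39 m, r₂ = 0.717 m.
V = k[(-4.39×10⁻⁶)/(1.39) + (-8.76×10⁻⁶)/(0.717)] = -1.38×10⁵ V.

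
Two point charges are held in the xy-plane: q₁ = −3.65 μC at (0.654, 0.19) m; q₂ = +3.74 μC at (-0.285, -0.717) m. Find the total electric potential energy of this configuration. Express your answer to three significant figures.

The work to assemble the configuration equals its total potential energy, U = Σ kqᵢqⱼ/rᵢⱼ over all pairs.
Pair separations: r₁₂ = 1.31 m.
U = (-0.0940) = -0.0940 J.

-0.0940 J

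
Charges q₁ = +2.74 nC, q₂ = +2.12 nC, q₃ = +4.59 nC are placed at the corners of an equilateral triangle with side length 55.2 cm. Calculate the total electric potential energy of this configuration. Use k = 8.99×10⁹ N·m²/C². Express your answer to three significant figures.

4.58×10⁻⁷ J

The assembly work is the sum of pairwise potential energies, U = Σ_{i<j} kqᵢqⱼ/rᵢⱼ.
All three pair separations equal the side length, 0.552 m.
U = (9.46×10⁻⁸) + (2.05×10⁻⁷) + (1.58×10⁻⁷) = 4.58×10⁻⁷ J.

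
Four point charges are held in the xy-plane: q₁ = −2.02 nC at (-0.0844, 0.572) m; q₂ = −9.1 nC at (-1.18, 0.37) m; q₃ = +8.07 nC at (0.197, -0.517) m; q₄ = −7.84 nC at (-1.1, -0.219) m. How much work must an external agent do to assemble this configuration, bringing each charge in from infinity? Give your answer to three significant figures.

3.77×10⁻⁷ J

The work to assemble the configuration equals its total potential energy, U = Σ kqᵢqⱼ/rᵢⱼ over all pairs.
Pair separations: r₁₂ = 1.11 m, r₁₃ = 1.12 m, r₁₄ = 1.29 m, r₂₃ = 1.64 m, r₂₄ = 0.594 m, r₃₄ = 1.33 m.
Summing all 6 pair terms gives U = 3.77×10⁻⁷ J.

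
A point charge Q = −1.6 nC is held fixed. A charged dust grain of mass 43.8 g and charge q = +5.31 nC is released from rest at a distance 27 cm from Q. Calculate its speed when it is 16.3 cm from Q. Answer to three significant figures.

Only the electrostatic force acts, so mechanical energy is conserved: ½mv² = U₁ − U₂ = kQq(1/r₁ − 1/r₂).
U₁ − U₂ = (8.99×10⁹ N·m²/C²)(-1.60×10⁻⁹ C)(5.31×10⁻⁹ C)(1/0.270 − 1/0.163) = 1.86×10⁻⁷ J.
v = √(2·1.86×10⁻⁷/0.0438) = 2.91×10⁻³ m/s.

2.91×10⁻³ m/s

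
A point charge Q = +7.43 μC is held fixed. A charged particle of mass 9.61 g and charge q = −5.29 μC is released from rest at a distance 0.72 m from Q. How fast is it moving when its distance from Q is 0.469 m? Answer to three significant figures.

Only the electrostatic force acts, so mechanical energy is conserved: ½mv² = U₁ − U₂ = kQq(1/r₁ − 1/r₂).
U₁ − U₂ = (8.99×10⁹ N·m²/C²)(7.43×10⁻⁶ C)(-5.29×10⁻⁶ C)(1/0.720 − 1/0.469) = 0.263 J.
v = √(2·0.263/9.61×10⁻³) = 7.39 m/s.

7.39 m/s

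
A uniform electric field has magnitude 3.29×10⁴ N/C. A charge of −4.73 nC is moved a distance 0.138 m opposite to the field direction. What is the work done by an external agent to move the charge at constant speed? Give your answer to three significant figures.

-2.15×10⁻⁵ J

The potential change for a displacement 0.138 m opposite to the field direction is ΔV = +Ed = 4540 V.
W_ext = qΔV = -2.15×10⁻⁵ J.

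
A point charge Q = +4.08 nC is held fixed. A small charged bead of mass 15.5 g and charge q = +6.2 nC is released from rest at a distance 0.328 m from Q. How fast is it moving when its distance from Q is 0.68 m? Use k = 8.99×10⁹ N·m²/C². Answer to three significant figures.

Only the electrostatic force acts, so mechanical energy is conserved: ½mv² = U₁ − U₂ = kQq(1/r₁ − 1/r₂).
U₁ − U₂ = (8.99×10⁹ N·m²/C²)(4.08×10⁻⁹ C)(6.20×10⁻⁹ C)(1/0.328 − 1/0.680) = 3.59×10⁻⁷ J.
v = √(2·3.59×10⁻⁷/0.0155) = 6.81×10⁻³ m/s.

6.81×10⁻³ m/s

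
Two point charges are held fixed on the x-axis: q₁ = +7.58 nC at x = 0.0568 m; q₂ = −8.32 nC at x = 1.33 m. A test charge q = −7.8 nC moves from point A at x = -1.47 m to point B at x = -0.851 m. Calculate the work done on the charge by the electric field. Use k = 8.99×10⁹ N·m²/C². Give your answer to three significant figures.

1.78×10⁻⁷ J

The work done by the electric force is W_field = −ΔU = −q(V_B − V_A) = q(V_A − V_B).
At A: distances to the source charges are 1.53 m, 2.80 m; V_A = Σ kqᵢ/rᵢ = 17.9 V.
At B: distances to the source charges are 0.908 m, 2.18 m; V_B = Σ kqᵢ/rᵢ = 40.8 V.
ΔV = V_B − V_A = 22.9 V.
W_field = −qΔV = −(-7.80×10⁻⁹ C)(22.9 V) = 1.78×10⁻⁷ J.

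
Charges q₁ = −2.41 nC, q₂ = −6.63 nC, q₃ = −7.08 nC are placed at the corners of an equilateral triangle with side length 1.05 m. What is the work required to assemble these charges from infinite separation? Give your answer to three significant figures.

6.85×10⁻⁷ J

The work to assemble the configuration equals its total potential energy, U = Σ kqᵢqⱼ/rᵢⱼ over all pairs.
All three pair separations equal the side length, 1.05 m.
U = (1.37×10⁻⁷) + (1.46×10⁻⁷) + (4.02×10⁻⁷) = 6.85×10⁻⁷ J.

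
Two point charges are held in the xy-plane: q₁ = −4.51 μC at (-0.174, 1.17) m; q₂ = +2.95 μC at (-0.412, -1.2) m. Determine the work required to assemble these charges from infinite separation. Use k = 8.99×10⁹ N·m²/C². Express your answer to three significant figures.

The work to assemble the configuration equals its total potential energy, U = Σ kqᵢqⱼ/rᵢⱼ over all pairs.
Pair separations: r₁₂ = 2.38 m.
U = (-0.0502) = -0.0502 J.

-0.0502 J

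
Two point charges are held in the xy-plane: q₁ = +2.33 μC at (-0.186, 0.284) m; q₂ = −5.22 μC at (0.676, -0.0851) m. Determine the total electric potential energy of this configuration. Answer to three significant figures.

The work to assemble the configuration equals its total potential energy, U = Σ kqᵢqⱼ/rᵢⱼ over all pairs.
Pair separations: r₁₂ = 0.938 m.
U = (-0.117) = -0.117 J.

-0.117 J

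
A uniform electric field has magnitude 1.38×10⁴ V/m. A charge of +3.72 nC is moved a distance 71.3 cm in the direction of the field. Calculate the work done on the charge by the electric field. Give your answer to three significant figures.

3.66×10⁻⁵ J

The potential change for a displacement 71.3 cm in the direction of the field is ΔV = −Ed = -9840 V.
W_field = −qΔV = 3.66×10⁻⁵ J.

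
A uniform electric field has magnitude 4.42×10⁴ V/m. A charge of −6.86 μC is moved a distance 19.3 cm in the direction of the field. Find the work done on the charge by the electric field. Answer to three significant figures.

The potential change for a displacement 19.3 cm in the direction of the field is ΔV = −Ed = -8530 V.
W_field = −qΔV = -0.0585 J.

-0.0585 J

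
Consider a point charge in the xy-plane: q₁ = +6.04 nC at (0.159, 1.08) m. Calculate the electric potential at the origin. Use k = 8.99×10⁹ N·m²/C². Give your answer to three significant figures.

The total potential is the scalar sum of each charge's contribution, V = Σ kqᵢ/rᵢ.
Distances from the field point to each charge: r₁ = 1.09 m.
V = k[(6.04×10⁻⁹)/(1.09)] = 49.7 V.

49.7 V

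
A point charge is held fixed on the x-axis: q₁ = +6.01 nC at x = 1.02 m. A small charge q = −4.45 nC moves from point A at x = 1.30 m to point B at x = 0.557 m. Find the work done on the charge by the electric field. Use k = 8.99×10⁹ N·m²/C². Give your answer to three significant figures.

-3.39×10⁻⁷ J

The work done by the electric force is W_field = −ΔU = −q(V_B − V_A) = q(V_A − V_B).
At A: distance to the source charge is 0.280 m; V_A = kq₁/r = 193 V.
At B: distance to the source charge is 0.463 m; V_B = kq₁/r = 117 V.
ΔV = V_B − V_A = -76.3 V.
W_field = −qΔV = −(-4.45×10⁻⁹ C)(-76.3 V) = -3.39×10⁻⁷ J.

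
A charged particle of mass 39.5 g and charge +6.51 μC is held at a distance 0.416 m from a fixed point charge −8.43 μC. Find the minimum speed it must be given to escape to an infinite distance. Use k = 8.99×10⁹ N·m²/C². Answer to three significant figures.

To just escape, total mechanical energy must reach zero at infinity: ½mv²_min + U = 0, so ½mv²_min = −U = |kQq|/r.
|U| = |kQq|/r = (8.99×10⁹ N·m²/C²)(8.43×10⁻⁶)(6.51×10⁻⁶)/(0.416) = 1.19 J.
v_min = √(2|U|/m) = √(2·1.19/0.0395) = 7.75 m/s.

7.75 m/s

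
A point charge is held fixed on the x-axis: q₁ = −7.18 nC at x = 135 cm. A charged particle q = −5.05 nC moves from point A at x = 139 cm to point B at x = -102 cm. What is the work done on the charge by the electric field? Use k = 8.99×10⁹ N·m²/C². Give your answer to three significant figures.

8.01×10⁻⁶ J

The work done by the electric force is W_field = −ΔU = −q(V_B − V_A) = q(V_A − V_B).
At A: distance to the source charge is 0.0400 m; V_A = kq₁/r = -1610 V.
At B: distance to the source charge is 2.37 m; V_B = kq₁/r = -27.2 V.
ΔV = V_B − V_A = 1590 V.
W_field = −qΔV = −(-5.05×10⁻⁹ C)(1590 V) = 8.01×10⁻⁶ J.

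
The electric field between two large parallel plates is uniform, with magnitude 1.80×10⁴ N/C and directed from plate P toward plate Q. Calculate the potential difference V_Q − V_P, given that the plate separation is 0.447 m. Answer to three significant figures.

In a uniform field, potential decreases in the direction of E: ΔV = −E·d for a displacement d parallel to E.
Going from P to Q is a displacement of 0.447 m along the field, so V_Q − V_P = −Ed = -8050 V.

-8050 V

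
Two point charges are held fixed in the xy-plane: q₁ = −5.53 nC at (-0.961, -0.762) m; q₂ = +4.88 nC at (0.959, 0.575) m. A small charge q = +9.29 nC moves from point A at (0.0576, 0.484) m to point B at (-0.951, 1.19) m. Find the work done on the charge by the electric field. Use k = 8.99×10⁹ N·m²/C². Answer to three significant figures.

The work done by the electric force is W_field = −ΔU = −q(V_B − V_A) = q(V_A − V_B).
At A: distances to the source charges are 1.61 m, 0.906 m; V_A = Σ kqᵢ/rᵢ = 17.5 V.
At B: distances to the source charges are 1.95 m, 2.01 m; V_B = Σ kqᵢ/rᵢ = -3.60 V.
ΔV = V_B − V_A = -21.1 V.
W_field = −qΔV = −(9.29×10⁻⁹ C)(-21.1 V) = 1.96×10⁻⁷ J.

1.96×10⁻⁷ J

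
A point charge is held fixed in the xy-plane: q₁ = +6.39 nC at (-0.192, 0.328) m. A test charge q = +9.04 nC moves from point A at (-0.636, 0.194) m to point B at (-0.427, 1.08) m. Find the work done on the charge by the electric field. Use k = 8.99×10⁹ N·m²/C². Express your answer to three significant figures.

4.61×10⁻⁷ J

The work done by the electric force is W_field = −ΔU = −q(V_B − V_A) = q(V_A − V_B).
At A: distance to the source charge is 0.464 m; V_A = kq₁/r = 124 V.
At B: distance to the source charge is 0.788 m; V_B = kq₁/r = 72.9 V.
ΔV = V_B − V_A = -51.0 V.
W_field = −qΔV = −(9.04×10⁻⁹ C)(-51.0 V) = 4.61×10⁻⁷ J.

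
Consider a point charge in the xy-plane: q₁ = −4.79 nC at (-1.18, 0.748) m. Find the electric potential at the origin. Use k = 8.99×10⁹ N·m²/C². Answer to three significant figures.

The total potential is the scalar sum of each charge's contribution, V = Σ kqᵢ/rᵢ.
Distances from the field point to each charge: r₁ = 1.40 m.
V = k[(-4.79×10⁻⁹)/(1.40)] = -30.8 V.

-30.8 V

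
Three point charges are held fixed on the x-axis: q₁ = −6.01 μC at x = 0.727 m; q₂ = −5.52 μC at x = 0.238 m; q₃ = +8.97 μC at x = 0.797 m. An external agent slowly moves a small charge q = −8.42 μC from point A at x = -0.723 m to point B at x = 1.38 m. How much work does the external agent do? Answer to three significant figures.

For quasistatic motion the external work equals the change in potential energy: W_ext = qΔV = q(V_B − V_A).
At A: distances to the source charges are 1.45 m, 0.961 m, 1.52 m; V_A = Σ kqᵢ/rᵢ = -3.58×10⁴ V.
At B: distances to the source charges are 0.653 m, 1.14 m, 0.583 m; V_B = Σ kqᵢ/rᵢ = 1.21×10⁴ V.
ΔV = V_B − V_A = 4.80×10⁴ V.
W_ext = qΔV = (-8.42×10⁻⁶ C)(4.80×10⁴ V) = -0.404 J.

-0.404 J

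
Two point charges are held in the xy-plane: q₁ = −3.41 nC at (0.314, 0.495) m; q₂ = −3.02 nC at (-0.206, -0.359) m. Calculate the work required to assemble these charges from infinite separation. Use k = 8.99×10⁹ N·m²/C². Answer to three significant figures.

9.26×10⁻⁸ J

The assembly work is the sum of pairwise potential energies, U = Σ_{i<j} kqᵢqⱼ/rᵢⱼ.
Pair separations: r₁₂ = 1.00 m.
U = (9.26×10⁻⁸) = 9.26×10⁻⁸ J.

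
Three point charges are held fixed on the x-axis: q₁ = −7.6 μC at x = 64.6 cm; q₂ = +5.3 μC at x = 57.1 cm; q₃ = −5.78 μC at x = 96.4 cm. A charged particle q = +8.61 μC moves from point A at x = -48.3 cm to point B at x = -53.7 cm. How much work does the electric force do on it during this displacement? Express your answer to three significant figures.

-0.0159 J

The work done by the electric force is W_field = −ΔU = −q(V_B − V_A) = q(V_A − V_B).
At A: distances to the source charges are 1.13 m, 1.05 m, 1.45 m; V_A = Σ kqᵢ/rᵢ = -5.12×10⁴ V.
At B: distances to the source charges are 1.18 m, 1.11 m, 1.50 m; V_B = Σ kqᵢ/rᵢ = -4.94×10⁴ V.
ΔV = V_B − V_A = 1850 V.
W_field = −qΔV = −(8.61×10⁻⁶ C)(1850 V) = -0.0159 J.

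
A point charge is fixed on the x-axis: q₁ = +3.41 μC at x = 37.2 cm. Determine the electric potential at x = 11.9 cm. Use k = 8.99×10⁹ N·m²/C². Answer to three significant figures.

The total potential is the scalar sum of each charge's contribution, V = Σ kqᵢ/rᵢ.
V = k[(3.41×10⁻⁶)/(0.253)] = 1.21×10⁵ V.

1.21×10⁵ V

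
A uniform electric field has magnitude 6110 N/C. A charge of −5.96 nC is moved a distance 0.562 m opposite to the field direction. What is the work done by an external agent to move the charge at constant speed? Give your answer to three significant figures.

The potential change for a displacement 0.562 m opposite to the field direction is ΔV = +Ed = 3430 V.
W_ext = qΔV = -2.05×10⁻⁵ J.

-2.05×10⁻⁵ J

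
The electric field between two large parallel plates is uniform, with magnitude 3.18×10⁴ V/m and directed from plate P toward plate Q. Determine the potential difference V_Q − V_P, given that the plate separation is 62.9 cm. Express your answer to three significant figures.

-2.00×10⁴ V

In a uniform field, potential decreases in the direction of E: ΔV = −E·d for a displacement d parallel to E.
Going from P to Q is a displacement of 62.9 cm along the field, so V_Q − V_P = −Ed = -2.00×10⁴ V.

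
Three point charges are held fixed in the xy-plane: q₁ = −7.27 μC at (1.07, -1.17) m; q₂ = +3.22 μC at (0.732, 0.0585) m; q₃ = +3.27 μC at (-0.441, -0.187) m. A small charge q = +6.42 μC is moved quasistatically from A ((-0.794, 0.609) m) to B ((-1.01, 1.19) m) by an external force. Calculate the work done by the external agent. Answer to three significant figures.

For quasistatic motion the external work equals the change in potential energy: W_ext = qΔV = q(V_B − V_A).
At A: distances to the source charges are 2.58 m, 1.62 m, 0.871 m; V_A = Σ kqᵢ/rᵢ = 2.62×10⁴ V.
At B: distances to the source charges are 3.15 m, 2.08 m, 1.49 m; V_B = Σ kqᵢ/rᵢ = 1.29×10⁴ V.
ΔV = V_B − V_A = -1.33×10⁴ V.
W_ext = qΔV = (6.42×10⁻⁶ C)(-1.33×10⁴ V) = -0.0857 J.

-0.0857 J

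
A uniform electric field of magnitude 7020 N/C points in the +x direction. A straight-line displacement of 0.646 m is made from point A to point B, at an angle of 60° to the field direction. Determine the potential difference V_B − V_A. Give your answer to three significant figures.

-2270 V

Only the component of displacement along E changes the potential: ΔV = −E·d·cosθ.
ΔV = −(7020 V/m)(0.646 m)cos60° = -2270 V.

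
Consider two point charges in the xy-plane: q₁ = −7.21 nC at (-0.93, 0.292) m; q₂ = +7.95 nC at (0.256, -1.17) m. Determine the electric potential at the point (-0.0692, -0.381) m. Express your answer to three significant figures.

The total potential is the scalar sum of each charge's contribution, V = Σ kqᵢ/rᵢ.
Distances from the field point to each charge: r₁ = 1.09 m, r₂ = 0.853 m.
V = k[(-7.21×10⁻⁹)/(1.09) + (7.95×10⁻⁹)/(0.853)] = 24.4 V.

24.4 V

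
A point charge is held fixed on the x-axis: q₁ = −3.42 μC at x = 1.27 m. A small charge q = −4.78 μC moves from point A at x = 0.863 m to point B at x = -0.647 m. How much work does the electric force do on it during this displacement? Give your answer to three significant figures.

0.284 J

The work done by the electric force is W_field = −ΔU = −q(V_B − V_A) = q(V_A − V_B).
At A: distance to the source charge is 0.407 m; V_A = kq₁/r = -7.55×10⁴ V.
At B: distance to the source charge is 1.92 m; V_B = kq₁/r = -1.60×10⁴ V.
ΔV = V_B − V_A = 5.95×10⁴ V.
W_field = −qΔV = −(-4.78×10⁻⁶ C)(5.95×10⁴ V) = 0.284 J.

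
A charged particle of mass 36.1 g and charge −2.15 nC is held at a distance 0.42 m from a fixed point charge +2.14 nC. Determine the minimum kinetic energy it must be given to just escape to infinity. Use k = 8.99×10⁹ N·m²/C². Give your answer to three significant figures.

9.85×10⁻⁸ J

To just escape, total mechanical energy must reach zero at infinity: ½mv²_min + U = 0, so ½mv²_min = −U = |kQq|/r.
|U| = |kQq|/r = (8.99×10⁹ N·m²/C²)(2.14×10⁻⁹)(2.15×10⁻⁹)/(0.420) = 9.85×10⁻⁸ J.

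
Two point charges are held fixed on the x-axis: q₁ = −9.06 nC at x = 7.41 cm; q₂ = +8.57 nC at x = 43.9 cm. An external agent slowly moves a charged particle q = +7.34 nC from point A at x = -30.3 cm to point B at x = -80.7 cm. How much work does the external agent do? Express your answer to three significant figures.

For quasistatic motion the external work equals the change in potential energy: W_ext = qΔV = q(V_B − V_A).
At A: distances to the source charges are 0.377 m, 0.742 m; V_A = Σ kqᵢ/rᵢ = -112 V.
At B: distances to the source charges are 0.881 m, 1.25 m; V_B = Σ kqᵢ/rᵢ = -30.6 V.
ΔV = V_B − V_A = 81.5 V.
W_ext = qΔV = (7.34×10⁻⁹ C)(81.5 V) = 5.99×10⁻⁷ J.

5.99×10⁻⁷ J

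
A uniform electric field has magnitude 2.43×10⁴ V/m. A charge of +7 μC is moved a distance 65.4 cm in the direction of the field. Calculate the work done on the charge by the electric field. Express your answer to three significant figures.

0.111 J

The potential change for a displacement 65.4 cm in the direction of the field is ΔV = −Ed = -1.59×10⁴ V.
W_field = −qΔV = 0.111 J.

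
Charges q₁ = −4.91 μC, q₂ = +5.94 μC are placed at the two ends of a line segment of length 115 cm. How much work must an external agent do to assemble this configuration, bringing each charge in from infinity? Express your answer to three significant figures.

The work to assemble the configuration equals its total potential energy, U = Σ kqᵢqⱼ/rᵢⱼ over all pairs.
The separation is r = 1.15 m.
U = (-0.228) = -0.228 J.

-0.228 J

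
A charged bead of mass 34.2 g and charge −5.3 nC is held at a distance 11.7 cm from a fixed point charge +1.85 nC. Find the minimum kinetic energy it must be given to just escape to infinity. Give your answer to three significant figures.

To just escape, total mechanical energy must reach zero at infinity: ½mv²_min + U = 0, so ½mv²_min = −U = |kQq|/r.
|U| = |kQq|/r = (8.99×10⁹ N·m²/C²)(1.85×10⁻⁹)(5.30×10⁻⁹)/(0.117) = 7.53×10⁻⁷ J.

7.53×10⁻⁷ J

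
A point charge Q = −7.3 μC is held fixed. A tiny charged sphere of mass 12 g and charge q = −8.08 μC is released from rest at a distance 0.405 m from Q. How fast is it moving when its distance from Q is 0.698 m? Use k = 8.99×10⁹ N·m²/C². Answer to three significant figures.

Only the electrostatic force acts, so mechanical energy is conserved: ½mv² = U₁ − U₂ = kQq(1/r₁ − 1/r₂).
U₁ − U₂ = (8.99×10⁹ N·m²/C²)(-7.30×10⁻⁶ C)(-8.08×10⁻⁶ C)(1/0.405 − 1/0.698) = 0.550 J.
v = √(2·0.550/0.0120) = 9.57 m/s.

9.57 m/s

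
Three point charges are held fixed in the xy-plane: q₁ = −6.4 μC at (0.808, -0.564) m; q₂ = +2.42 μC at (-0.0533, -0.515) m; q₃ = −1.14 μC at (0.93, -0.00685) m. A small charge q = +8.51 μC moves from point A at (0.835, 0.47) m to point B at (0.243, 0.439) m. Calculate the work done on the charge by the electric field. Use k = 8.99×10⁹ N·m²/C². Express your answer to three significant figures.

The work done by the electric force is W_field = −ΔU = −q(V_B − V_A) = q(V_A − V_B).
At A: distances to the source charges are 1.03 m, 1.33 m, 0.486 m; V_A = Σ kqᵢ/rᵢ = -6.03×10⁴ V.
At B: distances to the source charges are 1.15 m, 0.999 m, 0.819 m; V_B = Σ kqᵢ/rᵢ = -4.07×10⁴ V.
ΔV = V_B − V_A = 1.96×10⁴ V.
W_field = −qΔV = −(8.51×10⁻⁶ C)(1.96×10⁴ V) = -0.167 J.

-0.167 J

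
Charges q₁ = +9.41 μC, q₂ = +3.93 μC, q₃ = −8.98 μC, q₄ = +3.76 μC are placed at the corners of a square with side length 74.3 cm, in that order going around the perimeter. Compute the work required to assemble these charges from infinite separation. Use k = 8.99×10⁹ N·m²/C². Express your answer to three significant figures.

-0.557 J

The work to assemble the configuration equals its total potential energy, U = Σ kqᵢqⱼ/rᵢⱼ over all pairs.
The four side pairs have separation 0.743 m and the two diagonal pairs 1.05 m.
Summing all 6 pair terms gives U = -0.557 J.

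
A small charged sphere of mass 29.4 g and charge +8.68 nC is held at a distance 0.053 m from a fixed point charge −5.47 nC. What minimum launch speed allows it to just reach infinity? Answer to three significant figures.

0.0234 m/s

To just escape, total mechanical energy must reach zero at infinity: ½mv²_min + U = 0, so ½mv²_min = −U = |kQq|/r.
|U| = |kQq|/r = (8.99×10⁹ N·m²/C²)(5.47×10⁻⁹)(8.68×10⁻⁹)/(0.0530) = 8.05×10⁻⁶ J.
v_min = √(2|U|/m) = √(2·8.05×10⁻⁶/0.0294) = 0.0234 m/s.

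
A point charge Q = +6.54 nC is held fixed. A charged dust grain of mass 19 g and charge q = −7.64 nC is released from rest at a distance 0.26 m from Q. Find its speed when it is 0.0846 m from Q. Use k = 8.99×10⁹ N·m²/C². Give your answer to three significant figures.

Only the electrostatic force acts, so mechanical energy is conserved: ½mv² = U₁ − U₂ = kQq(1/r₁ − 1/r₂).
U₁ − U₂ = (8.99×10⁹ N·m²/C²)(6.54×10⁻⁹ C)(-7.64×10⁻⁹ C)(1/0.260 − 1/0.0846) = 3.58×10⁻⁶ J.
v = √(2·3.58×10⁻⁶/0.0190) = 0.0194 m/s.

0.0194 m/s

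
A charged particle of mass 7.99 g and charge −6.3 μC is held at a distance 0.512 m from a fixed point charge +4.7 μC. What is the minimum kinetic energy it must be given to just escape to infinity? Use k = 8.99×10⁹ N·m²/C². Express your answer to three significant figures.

0.520 J

To just escape, total mechanical energy must reach zero at infinity: ½mv²_min + U = 0, so ½mv²_min = −U = |kQq|/r.
|U| = |kQq|/r = (8.99×10⁹ N·m²/C²)(4.70×10⁻⁶)(6.30×10⁻⁶)/(0.512) = 0.520 J.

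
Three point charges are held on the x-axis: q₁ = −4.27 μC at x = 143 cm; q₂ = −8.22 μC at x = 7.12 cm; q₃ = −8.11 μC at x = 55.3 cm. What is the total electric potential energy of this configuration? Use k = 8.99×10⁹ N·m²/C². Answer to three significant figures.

1.83 J

The work to assemble the configuration equals its total potential energy, U = Σ kqᵢqⱼ/rᵢⱼ over all pairs.
Pair separations: r₁₂ = 1.36 m, r₁₃ = 0.877 m, r₂₃ = 0.482 m.
U = (0.232) + (0.355) + (1.24) = 1.83 J.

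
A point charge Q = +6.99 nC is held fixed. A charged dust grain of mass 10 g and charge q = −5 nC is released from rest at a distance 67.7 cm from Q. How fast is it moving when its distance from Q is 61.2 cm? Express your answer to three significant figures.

3.14×10⁻³ m/s

Only the electrostatic force acts, so mechanical energy is conserved: ½mv² = U₁ − U₂ = kQq(1/r₁ − 1/r₂).
U₁ − U₂ = (8.99×10⁹ N·m²/C²)(6.99×10⁻⁹ C)(-5.00×10⁻⁹ C)(1/0.677 − 1/0.612) = 4.93×10⁻⁸ J.
v = √(2·4.93×10⁻⁸/0.0100) = 3.14×10⁻³ m/s.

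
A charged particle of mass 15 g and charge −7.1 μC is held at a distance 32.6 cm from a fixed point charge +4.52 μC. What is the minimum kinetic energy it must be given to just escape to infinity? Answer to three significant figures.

0.885 J

To just escape, total mechanical energy must reach zero at infinity: ½mv²_min + U = 0, so ½mv²_min = −U = |kQq|/r.
|U| = |kQq|/r = (8.99×10⁹ N·m²/C²)(4.52×10⁻⁶)(7.10×10⁻⁶)/(0.326) = 0.885 J.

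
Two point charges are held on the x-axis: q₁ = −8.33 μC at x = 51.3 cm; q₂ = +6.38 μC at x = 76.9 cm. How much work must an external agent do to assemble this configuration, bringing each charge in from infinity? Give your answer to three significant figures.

-1.87 J

The work to assemble the configuration equals its total potential energy, U = Σ kqᵢqⱼ/rᵢⱼ over all pairs.
Pair separations: r₁₂ = 0.256 m.
U = (-1.87) = -1.87 J.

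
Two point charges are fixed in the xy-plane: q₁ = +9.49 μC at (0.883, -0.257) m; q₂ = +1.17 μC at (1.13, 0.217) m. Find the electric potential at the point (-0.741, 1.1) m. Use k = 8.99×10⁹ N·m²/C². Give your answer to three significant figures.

Electric potential is a scalar, so the contributions from each charge add algebraically: V = Σ kqᵢ/rᵢ.
Distances from the field point to each charge: r₁ = 2.12 m, r₂ = 2.07 m.
V = k[(9.49×10⁻⁶)/(2.12) + (1.17×10⁻⁶)/(2.07)] = 4.54×10⁴ V.

4.54×10⁴ V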